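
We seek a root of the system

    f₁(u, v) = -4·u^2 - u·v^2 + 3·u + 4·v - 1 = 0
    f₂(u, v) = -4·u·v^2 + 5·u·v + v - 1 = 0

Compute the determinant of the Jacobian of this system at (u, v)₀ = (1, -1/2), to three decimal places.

-35.000

J = [[-8·u - v^2 + 3, -2·u·v + 4], [-4·v^2 + 5·v, -8·u·v + 5·u + 1]].
At the point, J = [[-5.250, 5.000], [-3.500, 10.000]].
det J = -35.000.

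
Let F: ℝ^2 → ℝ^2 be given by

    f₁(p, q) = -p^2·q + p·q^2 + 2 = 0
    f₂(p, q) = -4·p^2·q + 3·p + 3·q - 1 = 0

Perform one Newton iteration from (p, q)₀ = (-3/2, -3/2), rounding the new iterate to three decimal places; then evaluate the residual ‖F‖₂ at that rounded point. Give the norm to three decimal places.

0.983

At (-3/2, -3/2): F = (2.000, 3.500).
Jacobian J = [[-2·p·q + q^2, -p^2 + 2·p·q], [-8·p·q + 3, -4·p^2 + 3]].
At the point, J = [[-2.250, 2.250], [-15.000, -6.000]] (det J = 47.250).
Solving J·Δ = −F gives Δ = (0.421, -0.468).
Then the next iterate is (p, q)₁ = (-1.079, -1.968).
Re-evaluating at (-1.079, -1.968): F = (0.11223, -0.97609), so ‖F‖₂ = 0.983.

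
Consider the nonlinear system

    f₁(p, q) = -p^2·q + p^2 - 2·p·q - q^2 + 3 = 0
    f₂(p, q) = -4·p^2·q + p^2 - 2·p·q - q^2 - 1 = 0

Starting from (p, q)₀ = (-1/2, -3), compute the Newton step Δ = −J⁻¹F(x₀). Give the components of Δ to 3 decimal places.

At (-1/2, -3): F = (-8.000, -9.750).
Jacobian J = [[-2·p·q + 2·p - 2·q, -p^2 - 2·p - 2·q], [-8·p·q + 2·p - 2·q, -4·p^2 - 2·p - 2·q]].
At the point, J = [[2.000, 6.750], [-7.000, 6.000]] (det J = 59.250).
Solving J·Δ = −F gives Δ = (-0.301, 1.274).

(-0.301, 1.274)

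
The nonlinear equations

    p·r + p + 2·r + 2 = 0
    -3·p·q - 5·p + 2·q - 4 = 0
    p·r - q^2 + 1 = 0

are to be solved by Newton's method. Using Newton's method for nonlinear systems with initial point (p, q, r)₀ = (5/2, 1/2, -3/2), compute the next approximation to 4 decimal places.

At (5/2, 1/2, -3/2): F = (-2.2500, -19.2500, -3.0000).
Jacobian J = [[r + 1, 0, p + 2], [-3·q - 5, -3·p + 2, 0], [r, -2·q, p]].
At the point, J = [[-0.5000, 0.0000, 4.5000], [-6.5000, -5.5000, 0.0000], [-1.5000, -1.0000, 2.5000]] (det J = -1.0000).
Solving J·Δ = −F gives Δ = (43.3125, -54.6875, 5.3125).
Then the next iterate is (p, q, r)₁ = (45.8125, -54.1875, 3.8125).

(45.8125, -54.1875, 3.8125)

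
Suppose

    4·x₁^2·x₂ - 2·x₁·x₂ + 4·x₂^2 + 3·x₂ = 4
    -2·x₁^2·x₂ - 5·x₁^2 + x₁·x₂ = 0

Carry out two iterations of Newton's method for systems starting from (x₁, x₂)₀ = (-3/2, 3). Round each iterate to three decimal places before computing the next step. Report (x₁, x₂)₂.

At (-3/2, 3): F = (77.000, -29.250).
Jacobian J = [[8·x₁·x₂ - 2·x₂, 4·x₁^2 - 2·x₁ + 8·x₂ + 3], [-4·x₁·x₂ - 10·x₁ + x₂, -2·x₁^2 + x₁]].
At the point, J = [[-42.000, 39.000], [36.000, -6.000]] (det J = -1152.000).
Solving J·Δ = −F gives Δ = (0.589, -1.340).
Then the next iterate is (x₁, x₂)₁ = (-0.911, 1.660).
Round to (-0.911, 1.660) and repeat: F = (20.53760, -8.41720), J = [[-15.41808, 21.42168], [16.81904, -2.57084]].
Δ = (0.398, -0.673), so (x₁, x₂)₂ = (-0.513, 0.987).

(-0.513, 0.987)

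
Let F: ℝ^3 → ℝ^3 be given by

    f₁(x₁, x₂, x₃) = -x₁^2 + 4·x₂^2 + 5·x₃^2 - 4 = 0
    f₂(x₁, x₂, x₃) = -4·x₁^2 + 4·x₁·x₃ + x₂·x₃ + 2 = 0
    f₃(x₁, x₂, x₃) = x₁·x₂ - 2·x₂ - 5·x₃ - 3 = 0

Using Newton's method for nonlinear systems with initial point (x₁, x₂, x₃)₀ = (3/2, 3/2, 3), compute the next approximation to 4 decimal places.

(-3.2500, 11.8611, -3.2111)

At (3/2, 3/2, 3): F = (47.7500, 15.5000, -18.7500).
Jacobian J = [[-2·x₁, 8·x₂, 10·x₃], [-8·x₁ + 4·x₃, x₃, 4·x₁ + x₂], [x₂, x₁ - 2, -5]].
At the point, J = [[-3.0000, 12.0000, 30.0000], [0.0000, 3.0000, 7.5000], [1.5000, -0.5000, -5.0000]] (det J = 33.7500).
Solving J·Δ = −F gives Δ = (-4.7500, 10.3611, -6.2111).
Then the next iterate is (x₁, x₂, x₃)₁ = (-3.2500, 11.8611, -3.2111).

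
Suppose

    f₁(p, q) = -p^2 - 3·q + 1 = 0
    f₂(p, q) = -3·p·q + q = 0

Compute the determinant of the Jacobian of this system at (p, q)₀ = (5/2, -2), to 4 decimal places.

J = [[-2·p, -3], [-3·q, -3·p + 1]].
At the point, J = [[-5.0000, -3.0000], [6.0000, -6.5000]].
det J = 50.5000.

50.5000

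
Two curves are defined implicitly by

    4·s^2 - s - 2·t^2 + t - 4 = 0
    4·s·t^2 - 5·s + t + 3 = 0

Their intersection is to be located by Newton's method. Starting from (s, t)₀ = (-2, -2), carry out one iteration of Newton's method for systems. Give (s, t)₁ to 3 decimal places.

At (-2, -2): F = (4.000, -21.000).
Jacobian J = [[8·s - 1, -4·t + 1], [4·t^2 - 5, 8·s·t + 1]].
At the point, J = [[-17.000, 9.000], [11.000, 33.000]] (det J = -660.000).
Solving J·Δ = −F gives Δ = (0.486, 0.474).
Then the next iterate is (s, t)₁ = (-1.514, -1.526).

(-1.514, -1.526)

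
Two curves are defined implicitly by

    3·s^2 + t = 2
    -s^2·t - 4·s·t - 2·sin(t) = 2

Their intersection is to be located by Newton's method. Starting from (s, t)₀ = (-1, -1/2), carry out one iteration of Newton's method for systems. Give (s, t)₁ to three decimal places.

(-0.626, 1.241)

At (-1, -1/2): F = (0.500, -2.54115).
Jacobian J = [[6·s, 1], [-2·s·t - 4·t, -s^2 - 4·s - 2·cos(t)]].
At the point, J = [[-6.000, 1.000], [1.000, 1.24483]] (det J = -8.46901).
Solving J·Δ = −F gives Δ = (0.374, 1.741).
Then the next iterate is (s, t)₁ = (-0.626, 1.241).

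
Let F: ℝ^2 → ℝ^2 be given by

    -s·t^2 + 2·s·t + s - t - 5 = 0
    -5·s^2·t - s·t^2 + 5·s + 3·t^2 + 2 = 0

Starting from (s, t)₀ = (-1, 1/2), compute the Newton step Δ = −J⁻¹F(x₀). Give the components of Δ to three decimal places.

(0.099, -3.539)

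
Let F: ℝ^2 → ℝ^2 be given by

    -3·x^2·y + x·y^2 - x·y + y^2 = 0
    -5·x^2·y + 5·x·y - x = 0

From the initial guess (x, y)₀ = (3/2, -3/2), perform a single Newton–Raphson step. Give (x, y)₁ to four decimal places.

At (3/2, -3/2): F = (18.0000, 4.1250).
Jacobian J = [[-6·x·y + y^2 - y, -3·x^2 + 2·x·y - x + 2·y], [-10·x·y + 5·y - 1, -5·x^2 + 5·x]].
At the point, J = [[17.2500, -15.7500], [14.0000, -3.7500]] (det J = 155.8125).
Solving J·Δ = −F gives Δ = (0.0162, 1.1606).
Then the next iterate is (x, y)₁ = (1.5162, -0.3394).

(1.5162, -0.3394)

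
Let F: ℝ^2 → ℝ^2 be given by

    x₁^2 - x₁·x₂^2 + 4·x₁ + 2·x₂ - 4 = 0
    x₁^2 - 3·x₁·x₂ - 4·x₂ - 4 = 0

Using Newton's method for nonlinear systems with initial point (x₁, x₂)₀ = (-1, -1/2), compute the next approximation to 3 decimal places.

At (-1, -1/2): F = (-7.750, -2.500).
Jacobian J = [[2·x₁ - x₂^2 + 4, -2·x₁·x₂ + 2], [2·x₁ - 3·x₂, -3·x₁ - 4]].
At the point, J = [[1.750, 1.000], [-0.500, -1.000]] (det J = -1.250).
Solving J·Δ = −F gives Δ = (8.200, -6.600).
Then the next iterate is (x₁, x₂)₁ = (7.200, -7.100).

(7.200, -7.100)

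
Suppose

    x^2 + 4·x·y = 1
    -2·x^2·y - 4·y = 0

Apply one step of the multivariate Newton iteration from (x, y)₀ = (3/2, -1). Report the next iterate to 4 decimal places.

(1.1136, -0.2727)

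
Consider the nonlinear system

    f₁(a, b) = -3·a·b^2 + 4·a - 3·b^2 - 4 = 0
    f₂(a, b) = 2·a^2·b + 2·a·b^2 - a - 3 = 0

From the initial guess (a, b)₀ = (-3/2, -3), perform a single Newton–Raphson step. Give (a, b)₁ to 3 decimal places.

At (-3/2, -3): F = (3.500, -42.000).
Jacobian J = [[-3·b^2 + 4, -6·a·b - 6·b], [4·a·b + 2·b^2 - 1, 2·a^2 + 4·a·b]].
At the point, J = [[-23.000, -9.000], [35.000, 22.500]] (det J = -202.500).
Solving J·Δ = −F gives Δ = (-1.478, 4.165).
Then the next iterate is (a, b)₁ = (-2.978, 1.165).

(-2.978, 1.165)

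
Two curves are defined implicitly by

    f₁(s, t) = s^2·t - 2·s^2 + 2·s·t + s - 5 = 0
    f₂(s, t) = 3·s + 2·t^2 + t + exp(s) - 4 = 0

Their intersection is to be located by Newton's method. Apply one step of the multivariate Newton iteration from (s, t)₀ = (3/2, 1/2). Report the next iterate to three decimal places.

(0.484, 1.040)

At (3/2, 1/2): F = (-5.375, 5.98169).
Jacobian J = [[2·s·t - 4·s + 2·t + 1, s^2 + 2·s], [exp(s) + 3, 4·t + 1]].
At the point, J = [[-2.500, 5.250], [7.48169, 3.000]] (det J = -46.77887).
Solving J·Δ = −F gives Δ = (-1.016, 0.540).
Then the next iterate is (s, t)₁ = (0.484, 1.040).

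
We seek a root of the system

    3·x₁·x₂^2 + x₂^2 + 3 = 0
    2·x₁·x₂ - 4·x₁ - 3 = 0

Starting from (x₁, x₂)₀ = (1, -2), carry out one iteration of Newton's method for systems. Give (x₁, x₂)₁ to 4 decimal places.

(-0.3269, -1.8077)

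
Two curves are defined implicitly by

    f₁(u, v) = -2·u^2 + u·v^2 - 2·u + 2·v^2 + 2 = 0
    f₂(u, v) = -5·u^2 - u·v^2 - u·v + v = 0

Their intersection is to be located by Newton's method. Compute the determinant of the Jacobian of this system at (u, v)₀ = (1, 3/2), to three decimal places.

135.000

J = [[-4·u + v^2 - 2, 2·u·v + 4·v], [-10·u - v^2 - v, -2·u·v - u + 1]].
At the point, J = [[-3.750, 9.000], [-13.750, -3.000]].
det J = 135.000.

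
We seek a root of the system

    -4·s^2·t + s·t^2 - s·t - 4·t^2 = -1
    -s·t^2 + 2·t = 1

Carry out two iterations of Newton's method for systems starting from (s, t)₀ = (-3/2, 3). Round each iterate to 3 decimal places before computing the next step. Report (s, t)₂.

At (-3/2, 3): F = (-71.000, 18.500).
Jacobian J = [[-8·s·t + t^2 - t, -4·s^2 + 2·s·t - s - 8·t], [-t^2, -2·s·t + 2]].
At the point, J = [[42.000, -40.500], [-9.000, 11.000]] (det J = 97.500).
Solving J·Δ = −F gives Δ = (0.326, -1.415).
Then the next iterate is (s, t)₁ = (-1.174, 1.585).
Round to (-1.174, 1.585) and repeat: F = (-18.87573, 5.11935), J = [[15.81354, -20.74068], [-2.51222, 5.72158]].
Δ = (0.047, -0.874), so (s, t)₂ = (-1.127, 0.711).

(-1.127, 0.711)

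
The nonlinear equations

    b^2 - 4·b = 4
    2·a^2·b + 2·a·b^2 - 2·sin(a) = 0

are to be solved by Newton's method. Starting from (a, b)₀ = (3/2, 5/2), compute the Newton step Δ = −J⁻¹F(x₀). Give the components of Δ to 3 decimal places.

(-6.548, 7.750)

At (3/2, 5/2): F = (-7.750, 28.00501).
Jacobian J = [[0, 2·b - 4], [4·a·b + 2·b^2 - 2·cos(a), 2·a^2 + 4·a·b]].
At the point, J = [[0.000, 1.000], [27.35853, 19.500]] (det J = -27.35853).
Solving J·Δ = −F gives Δ = (-6.548, 7.750).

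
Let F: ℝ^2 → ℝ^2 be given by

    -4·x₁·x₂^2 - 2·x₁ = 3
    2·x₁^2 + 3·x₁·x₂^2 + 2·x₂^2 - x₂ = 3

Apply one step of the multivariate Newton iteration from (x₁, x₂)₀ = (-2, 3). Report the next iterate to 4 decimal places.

(3.0789, 5.5000)

At (-2, 3): F = (73.0000, -34.0000).
Jacobian J = [[-4·x₂^2 - 2, -8·x₁·x₂], [4·x₁ + 3·x₂^2, 6·x₁·x₂ + 4·x₂ - 1]].
At the point, J = [[-38.0000, 48.0000], [19.0000, -25.0000]] (det J = 38.0000).
Solving J·Δ = −F gives Δ = (5.0789, 2.5000).
Then the next iterate is (x₁, x₂)₁ = (3.0789, 5.5000).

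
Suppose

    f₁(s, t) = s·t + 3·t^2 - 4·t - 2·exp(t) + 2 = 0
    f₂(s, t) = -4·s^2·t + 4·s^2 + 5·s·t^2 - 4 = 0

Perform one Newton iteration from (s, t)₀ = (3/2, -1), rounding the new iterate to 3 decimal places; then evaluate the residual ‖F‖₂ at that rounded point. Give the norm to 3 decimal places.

6.083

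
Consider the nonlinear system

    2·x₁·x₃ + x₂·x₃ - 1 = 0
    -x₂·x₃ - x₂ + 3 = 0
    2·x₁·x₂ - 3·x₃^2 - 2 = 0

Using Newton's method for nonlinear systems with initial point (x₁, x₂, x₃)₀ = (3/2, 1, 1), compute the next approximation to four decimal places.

At (3/2, 1, 1): F = (3.0000, 1.0000, -2.0000).
Jacobian J = [[2·x₃, x₃, 2·x₁ + x₂], [0, -x₃ - 1, -x₂], [2·x₂, 2·x₁, -6·x₃]].
At the point, J = [[2.0000, 1.0000, 4.0000], [0.0000, -2.0000, -1.0000], [2.0000, 3.0000, -6.0000]] (det J = 44.0000).
Solving J·Δ = −F gives Δ = (-1.1136, 0.6818, -0.3636).
Then the next iterate is (x₁, x₂, x₃)₁ = (0.3864, 1.6818, 0.6364).

(0.3864, 1.6818, 0.6364)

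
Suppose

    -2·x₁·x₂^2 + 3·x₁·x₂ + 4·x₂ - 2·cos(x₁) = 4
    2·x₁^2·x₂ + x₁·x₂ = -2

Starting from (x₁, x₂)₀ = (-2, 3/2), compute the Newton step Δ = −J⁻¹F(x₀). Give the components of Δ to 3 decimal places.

At (-2, 3/2): F = (2.83229, 11.000).
Jacobian J = [[-2·x₂^2 + 3·x₂ + 2·sin(x₁), -4·x₁·x₂ + 3·x₁ + 4], [4·x₁·x₂ + x₂, 2·x₁^2 + x₁]].
At the point, J = [[-1.81859, 10.000], [-10.500, 6.000]] (det J = 94.08843).
Solving J·Δ = −F gives Δ = (0.988, -0.103).

(0.988, -0.103)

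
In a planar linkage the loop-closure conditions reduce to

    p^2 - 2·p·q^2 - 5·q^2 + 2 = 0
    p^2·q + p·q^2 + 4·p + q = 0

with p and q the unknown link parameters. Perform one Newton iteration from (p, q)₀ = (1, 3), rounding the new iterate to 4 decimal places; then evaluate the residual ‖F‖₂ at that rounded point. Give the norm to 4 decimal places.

At (1, 3): F = (-60.0000, 19.0000).
Jacobian J = [[2·p - 2·q^2, -4·p·q - 10·q], [2·p·q + q^2 + 4, p^2 + 2·p·q + 1]].
At the point, J = [[-16.0000, -42.0000], [19.0000, 8.0000]] (det J = 670.0000).
Solving J·Δ = −F gives Δ = (-0.4746, -1.2478).
Then the next iterate is (p, q)₁ = (0.5254, 1.7522).
Re-evaluating at (0.5254, 1.7522): F = (-16.301150, 5.950572), so ‖F‖₂ = 17.3533.

17.3533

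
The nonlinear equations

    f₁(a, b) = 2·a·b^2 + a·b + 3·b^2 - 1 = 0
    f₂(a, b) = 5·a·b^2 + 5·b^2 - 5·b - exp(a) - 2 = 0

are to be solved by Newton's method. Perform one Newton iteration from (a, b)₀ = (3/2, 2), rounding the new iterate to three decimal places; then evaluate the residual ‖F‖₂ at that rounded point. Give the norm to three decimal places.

At (3/2, 2): F = (26.000, 33.51831).
Jacobian J = [[2·b^2 + b, 4·a·b + a + 6·b], [5·b^2 - exp(a), 10·a·b + 10·b - 5]].
At the point, J = [[10.000, 25.500], [15.51831, 45.000]] (det J = 54.28307).
Solving J·Δ = −F gives Δ = (-5.808, 1.258).
Then the next iterate is (a, b)₁ = (-4.308, 3.258).
Re-evaluating at (-4.308, 3.258): F = (-74.64686, -193.86835), so ‖F‖₂ = 207.743.

207.743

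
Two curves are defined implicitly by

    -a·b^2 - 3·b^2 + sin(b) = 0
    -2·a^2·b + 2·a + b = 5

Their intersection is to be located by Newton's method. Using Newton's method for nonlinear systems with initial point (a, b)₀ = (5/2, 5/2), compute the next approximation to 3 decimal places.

At (5/2, 5/2): F = (-33.77653, -28.750).
Jacobian J = [[-b^2, -2·a·b - 6·b + cos(b)], [-4·a·b + 2, -2·a^2 + 1]].
At the point, J = [[-6.250, -28.30114], [-23.000, -11.500]] (det J = -579.05130).
Solving J·Δ = −F gives Δ = (-0.734, -1.031).
Then the next iterate is (a, b)₁ = (1.766, 1.469).

(1.766, 1.469)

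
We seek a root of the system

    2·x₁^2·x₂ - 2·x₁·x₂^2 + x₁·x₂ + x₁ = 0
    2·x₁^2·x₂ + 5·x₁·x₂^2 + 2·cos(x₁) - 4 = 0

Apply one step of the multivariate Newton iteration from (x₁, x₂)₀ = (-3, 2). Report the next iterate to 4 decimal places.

(-2.2863, 1.2230)

At (-3, 2): F = (51.0000, -29.979985).
Jacobian J = [[4·x₁·x₂ - 2·x₂^2 + x₂ + 1, 2·x₁^2 - 4·x₁·x₂ + x₁], [4·x₁·x₂ + 5·x₂^2 - 2·sin(x₁), 2·x₁^2 + 10·x₁·x₂]].
At the point, J = [[-29.0000, 39.0000], [-3.717760, -42.0000]] (det J = 1362.992639).
Solving J·Δ = −F gives Δ = (0.7137, -0.7770).
Then the next iterate is (x₁, x₂)₁ = (-2.2863, 1.2230).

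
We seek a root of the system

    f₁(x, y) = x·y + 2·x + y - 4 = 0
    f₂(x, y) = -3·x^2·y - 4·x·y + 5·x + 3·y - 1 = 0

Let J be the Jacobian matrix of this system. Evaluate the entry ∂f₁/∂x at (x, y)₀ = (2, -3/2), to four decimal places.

0.5000

∂f₁/∂x = y + 2.
At (2, -3/2) this is 0.5000.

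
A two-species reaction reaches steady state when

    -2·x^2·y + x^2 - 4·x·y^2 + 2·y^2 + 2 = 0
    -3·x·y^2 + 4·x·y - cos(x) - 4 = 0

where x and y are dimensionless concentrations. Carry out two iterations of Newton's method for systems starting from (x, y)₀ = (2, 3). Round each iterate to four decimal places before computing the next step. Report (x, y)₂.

At (2, 3): F = (-72.0000, -33.583853).
Jacobian J = [[-4·x·y + 2·x - 4·y^2, -2·x^2 - 8·x·y + 4·y], [-3·y^2 + 4·y + sin(x), -6·x·y + 4·x]].
At the point, J = [[-56.0000, -44.0000], [-14.090703, -28.0000]] (det J = 948.009087).
Solving J·Δ = −F gives Δ = (-0.5678, -0.9137).
Then the next iterate is (x, y)₁ = (1.4322, 2.0863).
Round to (1.4322, 2.0863) and repeat: F = (-20.737780, -10.887744), J = [[-26.498186, -19.661185], [-3.722332, -12.199193]].
Δ = (-0.1556, -0.8450), so (x, y)₂ = (1.2766, 1.2413).

(1.2766, 1.2413)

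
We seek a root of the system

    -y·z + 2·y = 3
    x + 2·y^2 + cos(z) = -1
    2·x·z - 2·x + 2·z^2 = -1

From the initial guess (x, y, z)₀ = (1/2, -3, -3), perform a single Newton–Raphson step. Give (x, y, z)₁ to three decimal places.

(-2.883, -1.694, 0.824)

At (1/2, -3, -3): F = (-18.000, 18.51001, 15.000).
Jacobian J = [[0, -z + 2, -y], [1, 4·y, -sin(z)], [2·z - 2, 0, 2·x + 4·z]].
At the point, J = [[0.000, 5.000, 3.000], [1.000, -12.000, 0.14112], [-8.000, 0.000, -11.000]] (det J = -238.64480).
Solving J·Δ = −F gives Δ = (-3.383, 1.306, 3.824).
Then the next iterate is (x, y, z)₁ = (-2.883, -1.694, 0.824).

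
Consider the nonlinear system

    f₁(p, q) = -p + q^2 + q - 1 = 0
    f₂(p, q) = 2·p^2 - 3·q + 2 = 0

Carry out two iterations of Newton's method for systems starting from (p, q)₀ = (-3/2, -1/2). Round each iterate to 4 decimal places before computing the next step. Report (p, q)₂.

At (-3/2, -1/2): F = (0.2500, 8.0000).
Jacobian J = [[-1, 2·q + 1], [4·p, -3]].
At the point, J = [[-1.0000, 0.0000], [-6.0000, -3.0000]] (det J = 3.0000).
Solving J·Δ = −F gives Δ = (0.2500, 2.1667).
Then the next iterate is (p, q)₁ = (-1.2500, 1.6667).
Round to (-1.2500, 1.6667) and repeat: F = (4.694589, 0.1249), J = [[-1.0000, 4.3334], [-5.0000, -3.0000]].
Δ = (0.5929, -0.9465), so (p, q)₂ = (-0.6571, 0.7202).

(-0.6571, 0.7202)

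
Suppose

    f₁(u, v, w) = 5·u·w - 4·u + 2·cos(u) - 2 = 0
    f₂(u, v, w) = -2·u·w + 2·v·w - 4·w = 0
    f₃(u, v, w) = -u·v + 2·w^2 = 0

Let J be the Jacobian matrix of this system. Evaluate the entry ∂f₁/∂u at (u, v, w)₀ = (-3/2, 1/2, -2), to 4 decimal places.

∂f₁/∂u = 5·w - 2·sin(u) - 4.
At (-3/2, 1/2, -2) this is -12.0050.

-12.0050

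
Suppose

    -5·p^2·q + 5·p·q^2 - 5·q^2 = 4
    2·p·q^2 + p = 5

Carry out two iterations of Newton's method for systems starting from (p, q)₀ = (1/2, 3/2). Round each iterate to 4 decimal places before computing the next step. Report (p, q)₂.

(-4.4439, 4.3817)

At (1/2, 3/2): F = (-11.5000, -2.2500).
Jacobian J = [[-10·p·q + 5·q^2, -5·p^2 + 10·p·q - 10·q], [2·q^2 + 1, 4·p·q]].
At the point, J = [[3.7500, -8.7500], [5.5000, 3.0000]] (det J = 59.3750).
Solving J·Δ = −F gives Δ = (0.9126, -0.9232).
Then the next iterate is (p, q)₁ = (1.4126, 0.5768).
Round to (1.4126, 0.5768) and repeat: F = (-9.068489, -2.647461), J = [[-6.484386, -7.597317], [1.665396, 3.259151]].
Δ = (-5.8565, 3.8049), so (p, q)₂ = (-4.4439, 4.3817).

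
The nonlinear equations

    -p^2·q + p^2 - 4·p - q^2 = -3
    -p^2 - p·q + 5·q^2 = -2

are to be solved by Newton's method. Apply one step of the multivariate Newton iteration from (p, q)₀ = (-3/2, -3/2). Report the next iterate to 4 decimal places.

At (-3/2, -3/2): F = (12.3750, 8.7500).
Jacobian J = [[-2·p·q + 2·p - 4, -p^2 - 2·q], [-2·p - q, -p + 10·q]].
At the point, J = [[-11.5000, 0.7500], [4.5000, -13.5000]] (det J = 151.8750).
Solving J·Δ = −F gives Δ = (1.1432, 1.0292).
Then the next iterate is (p, q)₁ = (-0.3568, -0.4708).

(-0.3568, -0.4708)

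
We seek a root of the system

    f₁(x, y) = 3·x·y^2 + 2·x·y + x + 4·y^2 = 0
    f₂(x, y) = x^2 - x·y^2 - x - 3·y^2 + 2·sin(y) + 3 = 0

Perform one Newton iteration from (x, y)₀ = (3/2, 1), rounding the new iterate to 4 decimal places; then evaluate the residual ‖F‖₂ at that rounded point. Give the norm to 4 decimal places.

At (3/2, 1): F = (13.0000, 0.932942).
Jacobian J = [[3·y^2 + 2·y + 1, 6·x·y + 2·x + 8·y], [2·x - y^2 - 1, -2·x·y - 6·y + 2·cos(y)]].
At the point, J = [[6.0000, 20.0000], [1.0000, -7.919395]] (det J = -67.516372).
Solving J·Δ = −F gives Δ = (-1.8012, -0.1096).
Then the next iterate is (x, y)₁ = (-0.3012, 0.8904).
Re-evaluating at (-0.3012, 0.8904): F = (1.617287, 2.806927), so ‖F‖₂ = 3.2395.

3.2395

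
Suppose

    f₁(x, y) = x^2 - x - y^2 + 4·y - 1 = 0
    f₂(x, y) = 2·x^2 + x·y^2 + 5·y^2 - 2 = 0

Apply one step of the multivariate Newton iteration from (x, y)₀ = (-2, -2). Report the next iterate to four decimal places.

(-1.3478, -0.7174)

At (-2, -2): F = (-7.0000, 18.0000).
Jacobian J = [[2·x - 1, -2·y + 4], [4·x + y^2, 2·x·y + 10·y]].
At the point, J = [[-5.0000, 8.0000], [-4.0000, -12.0000]] (det J = 92.0000).
Solving J·Δ = −F gives Δ = (0.6522, 1.2826).
Then the next iterate is (x, y)₁ = (-1.3478, -0.7174).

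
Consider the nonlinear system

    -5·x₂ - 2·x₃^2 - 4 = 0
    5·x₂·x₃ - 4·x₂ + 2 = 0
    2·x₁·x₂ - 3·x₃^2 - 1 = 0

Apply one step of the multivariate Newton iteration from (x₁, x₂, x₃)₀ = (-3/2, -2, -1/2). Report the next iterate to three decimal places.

At (-3/2, -2, -1/2): F = (5.500, 15.000, 4.250).
Jacobian J = [[0, -5, -4·x₃], [0, 5·x₃ - 4, 5·x₂], [2·x₂, 2·x₁, -6·x₃]].
At the point, J = [[0.000, -5.000, 2.000], [0.000, -6.500, -10.000], [-4.000, -3.000, 3.000]] (det J = -252.000).
Solving J·Δ = −F gives Δ = (0.518, 1.349, 0.623).
Then the next iterate is (x₁, x₂, x₃)₁ = (-0.982, -0.651, 0.123).

(-0.982, -0.651, 0.123)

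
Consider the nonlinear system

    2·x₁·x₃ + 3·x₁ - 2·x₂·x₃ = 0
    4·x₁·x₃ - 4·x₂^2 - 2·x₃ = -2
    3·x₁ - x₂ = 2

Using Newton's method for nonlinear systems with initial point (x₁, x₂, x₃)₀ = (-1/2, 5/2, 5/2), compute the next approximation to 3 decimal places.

(1.221, 1.662, 2.743)

At (-1/2, 5/2, 5/2): F = (-16.500, -33.000, -6.000).
Jacobian J = [[2·x₃ + 3, -2·x₃, 2·x₁ - 2·x₂], [4·x₃, -8·x₂, 4·x₁ - 2], [3, -1, 0]].
At the point, J = [[8.000, -5.000, -6.000], [10.000, -20.000, -4.000], [3.000, -1.000, 0.000]] (det J = -272.000).
Solving J·Δ = −F gives Δ = (1.721, -0.838, 0.243).
Then the next iterate is (x₁, x₂, x₃)₁ = (1.221, 1.662, 2.743).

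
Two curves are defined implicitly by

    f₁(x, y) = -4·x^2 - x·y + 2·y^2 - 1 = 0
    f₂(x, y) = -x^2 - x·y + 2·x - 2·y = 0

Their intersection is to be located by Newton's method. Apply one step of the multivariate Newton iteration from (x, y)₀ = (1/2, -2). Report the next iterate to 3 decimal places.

(-0.529, -0.934)

At (1/2, -2): F = (7.000, 5.750).
Jacobian J = [[-8·x - y, -x + 4·y], [-2·x - y + 2, -x - 2]].
At the point, J = [[-2.000, -8.500], [3.000, -2.500]] (det J = 30.500).
Solving J·Δ = −F gives Δ = (-1.029, 1.066).
Then the next iterate is (x, y)₁ = (-0.529, -0.934).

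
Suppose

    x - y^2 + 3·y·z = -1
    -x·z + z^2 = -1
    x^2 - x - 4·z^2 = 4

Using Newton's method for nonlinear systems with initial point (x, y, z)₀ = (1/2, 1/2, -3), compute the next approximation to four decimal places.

(0.3003, 0.4066, -1.3229)

At (1/2, 1/2, -3): F = (-3.2500, 11.5000, -40.2500).
Jacobian J = [[1, -2·y + 3·z, 3·y], [-z, 0, -x + 2·z], [2·x - 1, 0, -8·z]].
At the point, J = [[1.0000, -10.0000, 1.5000], [3.0000, 0.0000, -6.5000], [0.0000, 0.0000, 24.0000]] (det J = 720.0000).
Solving J·Δ = −F gives Δ = (-0.1997, -0.0934, 1.6771).
Then the next iterate is (x, y, z)₁ = (0.3003, 0.4066, -1.3229).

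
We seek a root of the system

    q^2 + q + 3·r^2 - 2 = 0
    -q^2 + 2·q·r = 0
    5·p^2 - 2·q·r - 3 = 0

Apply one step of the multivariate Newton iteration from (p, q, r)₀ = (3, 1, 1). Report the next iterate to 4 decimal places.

(1.6333, 1.0000, 0.5000)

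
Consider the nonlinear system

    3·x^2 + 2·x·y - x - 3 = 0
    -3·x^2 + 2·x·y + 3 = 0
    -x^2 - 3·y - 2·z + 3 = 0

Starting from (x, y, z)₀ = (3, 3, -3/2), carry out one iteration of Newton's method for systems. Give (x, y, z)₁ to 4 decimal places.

At (3, 3, -3/2): F = (39.0000, -6.0000, -12.0000).
Jacobian J = [[6·x + 2·y - 1, 2·x, 0], [-6·x + 2·y, 2·x, 0], [-2·x, -3, -2]].
At the point, J = [[23.0000, 6.0000, 0.0000], [-12.0000, 6.0000, 0.0000], [-6.0000, -3.0000, -2.0000]] (det J = -420.0000).
Solving J·Δ = −F gives Δ = (-1.2857, -1.5714, 0.2143).
Then the next iterate is (x, y, z)₁ = (1.7143, 1.4286, -1.2857).

(1.7143, 1.4286, -1.2857)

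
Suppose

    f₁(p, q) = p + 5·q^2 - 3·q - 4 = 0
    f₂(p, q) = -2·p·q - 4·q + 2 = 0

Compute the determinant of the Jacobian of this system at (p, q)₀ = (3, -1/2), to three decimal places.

J = [[1, 10·q - 3], [-2·q, -2·p - 4]].
At the point, J = [[1.000, -8.000], [1.000, -10.000]].
det J = -2.000.

-2.000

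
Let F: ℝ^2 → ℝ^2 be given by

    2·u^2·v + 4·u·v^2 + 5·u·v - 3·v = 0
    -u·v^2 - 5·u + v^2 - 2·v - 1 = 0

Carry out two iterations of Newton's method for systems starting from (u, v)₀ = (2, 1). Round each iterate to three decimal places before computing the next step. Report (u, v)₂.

(-0.845, 0.685)

At (2, 1): F = (23.000, -14.000).
Jacobian J = [[4·u·v + 4·v^2 + 5·v, 2·u^2 + 8·u·v + 5·u - 3], [-v^2 - 5, -2·u·v + 2·v - 2]].
At the point, J = [[17.000, 31.000], [-6.000, -4.000]] (det J = 118.000).
Solving J·Δ = −F gives Δ = (-2.898, 0.847).
Then the next iterate is (u, v)₁ = (-0.898, 1.847).
Round to (-0.898, 1.847) and repeat: F = (-23.10895, 6.27085), J = [[16.24621, -19.14604], [-8.41141, 5.01121]].
Δ = (0.053, -1.162), so (u, v)₂ = (-0.845, 0.685).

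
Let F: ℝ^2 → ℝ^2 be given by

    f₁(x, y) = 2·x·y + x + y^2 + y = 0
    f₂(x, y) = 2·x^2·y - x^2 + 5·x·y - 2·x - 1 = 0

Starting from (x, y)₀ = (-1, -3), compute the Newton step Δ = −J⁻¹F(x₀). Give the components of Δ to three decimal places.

(5.000, -2.000)

At (-1, -3): F = (11.000, 9.000).
Jacobian J = [[2·y + 1, 2·x + 2·y + 1], [4·x·y - 2·x + 5·y - 2, 2·x^2 + 5·x]].
At the point, J = [[-5.000, -7.000], [-3.000, -3.000]] (det J = -6.000).
Solving J·Δ = −F gives Δ = (5.000, -2.000).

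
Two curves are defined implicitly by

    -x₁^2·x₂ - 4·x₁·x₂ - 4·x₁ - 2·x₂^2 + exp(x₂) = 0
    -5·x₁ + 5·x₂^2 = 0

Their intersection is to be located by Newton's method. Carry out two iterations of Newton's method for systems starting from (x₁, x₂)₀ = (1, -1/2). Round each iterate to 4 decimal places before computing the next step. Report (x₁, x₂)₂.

(2.0153, -1.5286)

At (1, -1/2): F = (-1.393469, -3.7500).
Jacobian J = [[-2·x₁·x₂ - 4·x₂ - 4, -x₁^2 - 4·x₁ - 4·x₂ + exp(x₂)], [-5, 10·x₂]].
At the point, J = [[-1.0000, -2.393469], [-5.0000, -5.0000]] (det J = -6.967347).
Solving J·Δ = −F gives Δ = (-0.2882, -0.4618).
Then the next iterate is (x₁, x₂)₁ = (0.7118, -0.9618).
Round to (0.7118, -0.9618) and repeat: F = (-1.089372, 1.066296), J = [[1.216418, 0.875545], [-5.0000, -9.6180]].
Δ = (1.3035, -0.5668), so (x₁, x₂)₂ = (2.0153, -1.5286).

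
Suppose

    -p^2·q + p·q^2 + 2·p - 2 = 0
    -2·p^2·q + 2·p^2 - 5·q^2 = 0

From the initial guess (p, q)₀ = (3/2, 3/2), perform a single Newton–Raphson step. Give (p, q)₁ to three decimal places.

(0.565, 0.952)

At (3/2, 3/2): F = (1.000, -13.500).
Jacobian J = [[-2·p·q + q^2 + 2, -p^2 + 2·p·q], [-4·p·q + 4·p, -2·p^2 - 10·q]].
At the point, J = [[-0.250, 2.250], [-3.000, -19.500]] (det J = 11.625).
Solving J·Δ = −F gives Δ = (-0.935, -0.548).
Then the next iterate is (p, q)₁ = (0.565, 0.952).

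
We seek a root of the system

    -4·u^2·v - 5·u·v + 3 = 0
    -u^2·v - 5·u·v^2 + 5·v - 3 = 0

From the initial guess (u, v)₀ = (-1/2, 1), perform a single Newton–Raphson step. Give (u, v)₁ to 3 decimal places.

(9.500, 4.667)

At (-1/2, 1): F = (4.500, 4.250).
Jacobian J = [[-8·u·v - 5·v, -4·u^2 - 5·u], [-2·u·v - 5·v^2, -u^2 - 10·u·v + 5]].
At the point, J = [[-1.000, 1.500], [-4.000, 9.750]] (det J = -3.750).
Solving J·Δ = −F gives Δ = (10.000, 3.667).
Then the next iterate is (u, v)₁ = (9.500, 4.667).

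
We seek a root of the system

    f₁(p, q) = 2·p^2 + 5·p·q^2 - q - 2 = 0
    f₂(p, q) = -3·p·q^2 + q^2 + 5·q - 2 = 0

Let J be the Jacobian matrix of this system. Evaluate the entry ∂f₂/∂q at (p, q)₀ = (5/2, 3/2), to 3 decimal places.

-14.500

∂f₂/∂q = -6·p·q + 2·q + 5.
At (5/2, 3/2) this is -14.500.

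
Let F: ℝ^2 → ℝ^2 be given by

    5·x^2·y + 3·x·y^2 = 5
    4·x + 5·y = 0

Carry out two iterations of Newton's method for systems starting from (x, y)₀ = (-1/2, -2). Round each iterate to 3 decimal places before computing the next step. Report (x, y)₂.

(-1.953, 1.563)

At (-1/2, -2): F = (-13.500, -12.000).
Jacobian J = [[10·x·y + 3·y^2, 5·x^2 + 6·x·y], [4, 5]].
At the point, J = [[22.000, 7.250], [4.000, 5.000]] (det J = 81.000).
Solving J·Δ = −F gives Δ = (-0.241, 2.593).
Then the next iterate is (x, y)₁ = (-0.741, 0.593).
Round to (-0.741, 0.593) and repeat: F = (-4.15369, 0.001), J = [[-3.33918, 0.10893], [4.000, 5.000]].
Δ = (-1.212, 0.970), so (x, y)₂ = (-1.953, 1.563).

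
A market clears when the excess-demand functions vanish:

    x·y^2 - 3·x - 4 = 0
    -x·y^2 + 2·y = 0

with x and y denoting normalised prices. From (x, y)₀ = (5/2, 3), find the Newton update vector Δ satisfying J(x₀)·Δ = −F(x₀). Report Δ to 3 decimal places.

(-1.833, 0.000)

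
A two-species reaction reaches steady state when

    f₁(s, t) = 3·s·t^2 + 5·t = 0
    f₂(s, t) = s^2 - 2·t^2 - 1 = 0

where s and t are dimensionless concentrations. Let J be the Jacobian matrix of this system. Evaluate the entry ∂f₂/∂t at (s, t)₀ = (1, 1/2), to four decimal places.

∂f₂/∂t = -4·t.
At (1, 1/2) this is -2.0000.

-2.0000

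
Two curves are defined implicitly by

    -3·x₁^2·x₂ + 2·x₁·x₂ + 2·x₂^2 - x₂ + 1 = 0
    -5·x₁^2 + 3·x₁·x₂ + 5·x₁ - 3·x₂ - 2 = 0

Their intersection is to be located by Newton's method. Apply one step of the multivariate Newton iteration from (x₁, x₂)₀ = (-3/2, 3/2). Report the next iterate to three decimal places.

(-11.305, -34.797)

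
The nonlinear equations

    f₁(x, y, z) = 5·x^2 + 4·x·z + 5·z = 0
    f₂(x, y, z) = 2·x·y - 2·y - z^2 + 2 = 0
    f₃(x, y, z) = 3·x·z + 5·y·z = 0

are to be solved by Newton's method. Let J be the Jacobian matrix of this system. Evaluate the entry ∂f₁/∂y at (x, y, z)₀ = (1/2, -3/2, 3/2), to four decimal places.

0.0000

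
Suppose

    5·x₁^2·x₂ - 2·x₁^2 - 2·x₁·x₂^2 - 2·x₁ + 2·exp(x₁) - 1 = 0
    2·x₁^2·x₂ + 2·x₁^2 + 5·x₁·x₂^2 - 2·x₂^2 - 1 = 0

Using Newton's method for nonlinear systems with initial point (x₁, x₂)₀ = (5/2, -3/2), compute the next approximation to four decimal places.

(1.6402, -0.9210)

At (5/2, -3/2): F = (-52.260012, 16.3750).
Jacobian J = [[10·x₁·x₂ - 4·x₁ - 2·x₂^2 + 2·exp(x₁) - 2, 5·x₁^2 - 4·x₁·x₂], [4·x₁·x₂ + 4·x₁ + 5·x₂^2, 2·x₁^2 + 10·x₁·x₂ - 4·x₂]].
At the point, J = [[-29.635012, 46.2500], [6.2500, -19.0000]] (det J = 274.002729).
Solving J·Δ = −F gives Δ = (-0.8598, 0.5790).
Then the next iterate is (x₁, x₂)₁ = (1.6402, -0.9210).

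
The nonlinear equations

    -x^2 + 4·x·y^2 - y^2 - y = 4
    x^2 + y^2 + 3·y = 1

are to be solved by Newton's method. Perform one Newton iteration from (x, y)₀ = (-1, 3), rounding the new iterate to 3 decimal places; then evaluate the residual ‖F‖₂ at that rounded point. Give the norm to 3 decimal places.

12.754

At (-1, 3): F = (-53.000, 18.000).
Jacobian J = [[-2·x + 4·y^2, 8·x·y - 2·y - 1], [2·x, 2·y + 3]].
At the point, J = [[38.000, -31.000], [-2.000, 9.000]] (det J = 280.000).
Solving J·Δ = −F gives Δ = (-0.289, -2.064).
Then the next iterate is (x, y)₁ = (-1.289, 0.936).
Re-evaluating at (-1.289, 0.936): F = (-11.99077, 4.34562), so ‖F‖₂ = 12.754.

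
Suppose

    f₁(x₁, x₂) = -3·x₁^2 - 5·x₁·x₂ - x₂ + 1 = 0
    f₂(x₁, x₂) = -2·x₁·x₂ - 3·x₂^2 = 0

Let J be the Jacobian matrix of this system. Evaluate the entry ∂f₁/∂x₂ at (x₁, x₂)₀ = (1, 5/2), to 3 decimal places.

-6.000

∂f₁/∂x₂ = -5·x₁ - 1.
At (1, 5/2) this is -6.000.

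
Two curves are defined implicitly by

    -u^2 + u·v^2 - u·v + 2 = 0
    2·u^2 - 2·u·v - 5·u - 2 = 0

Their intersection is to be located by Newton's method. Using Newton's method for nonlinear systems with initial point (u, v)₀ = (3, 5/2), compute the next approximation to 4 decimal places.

(16.5714, 4.6905)

At (3, 5/2): F = (4.2500, -14.0000).
Jacobian J = [[-2·u + v^2 - v, 2·u·v - u], [4·u - 2·v - 5, -2·u]].
At the point, J = [[-2.2500, 12.0000], [2.0000, -6.0000]] (det J = -10.5000).
Solving J·Δ = −F gives Δ = (13.5714, 2.1905).
Then the next iterate is (u, v)₁ = (16.5714, 4.6905).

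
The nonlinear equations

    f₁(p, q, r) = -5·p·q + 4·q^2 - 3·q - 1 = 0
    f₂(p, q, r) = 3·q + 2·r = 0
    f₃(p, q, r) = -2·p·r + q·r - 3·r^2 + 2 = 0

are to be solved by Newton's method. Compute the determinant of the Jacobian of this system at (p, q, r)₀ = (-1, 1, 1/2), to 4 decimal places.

-15.0000

J = [[-5·q, -5·p + 8·q - 3, 0], [0, 3, 2], [-2·r, r, -2·p + q - 6·r]].
At the point, J = [[-5.0000, 10.0000, 0.0000], [0.0000, 3.0000, 2.0000], [-1.0000, 0.5000, 0.0000]].
det J = -15.0000.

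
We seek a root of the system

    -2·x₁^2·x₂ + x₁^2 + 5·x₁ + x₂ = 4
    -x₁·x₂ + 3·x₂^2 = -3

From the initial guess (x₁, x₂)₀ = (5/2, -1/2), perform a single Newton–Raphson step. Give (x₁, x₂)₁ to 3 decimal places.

(1.780, 0.344)

At (5/2, -1/2): F = (20.500, 5.000).
Jacobian J = [[-4·x₁·x₂ + 2·x₁ + 5, -2·x₁^2 + 1], [-x₂, -x₁ + 6·x₂]].
At the point, J = [[15.000, -11.500], [0.500, -5.500]] (det J = -76.750).
Solving J·Δ = −F gives Δ = (-0.720, 0.844).
Then the next iterate is (x₁, x₂)₁ = (1.780, 0.344).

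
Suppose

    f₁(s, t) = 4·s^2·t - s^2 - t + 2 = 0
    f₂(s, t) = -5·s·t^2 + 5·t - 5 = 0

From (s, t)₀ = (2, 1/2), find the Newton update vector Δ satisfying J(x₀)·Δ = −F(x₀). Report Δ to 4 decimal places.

(38.0000, -10.5000)

At (2, 1/2): F = (5.5000, -5.0000).
Jacobian J = [[8·s·t - 2·s, 4·s^2 - 1], [-5·t^2, -10·s·t + 5]].
At the point, J = [[4.0000, 15.0000], [-1.2500, -5.0000]] (det J = -1.2500).
Solving J·Δ = −F gives Δ = (38.0000, -10.5000).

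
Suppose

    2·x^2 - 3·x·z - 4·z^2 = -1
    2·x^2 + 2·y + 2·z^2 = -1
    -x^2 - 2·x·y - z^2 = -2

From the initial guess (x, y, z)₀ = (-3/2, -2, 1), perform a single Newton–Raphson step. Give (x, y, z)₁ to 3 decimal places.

At (-3/2, -2, 1): F = (6.000, 3.500, -7.250).
Jacobian J = [[4·x - 3·z, 0, -3·x - 8·z], [4·x, 2, 4·z], [-2·x - 2·y, -2·x, -2·z]].
At the point, J = [[-9.000, 0.000, -3.500], [-6.000, 2.000, 4.000], [7.000, 3.000, -2.000]] (det J = 256.000).
Solving J·Δ = −F gives Δ = (0.717, 0.658, -0.129).
Then the next iterate is (x, y, z)₁ = (-0.783, -1.342, 0.871).

(-0.783, -1.342, 0.871)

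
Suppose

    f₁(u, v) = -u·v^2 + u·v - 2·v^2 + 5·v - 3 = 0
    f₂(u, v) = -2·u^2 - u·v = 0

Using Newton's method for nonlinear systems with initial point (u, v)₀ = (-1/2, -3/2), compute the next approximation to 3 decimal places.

(-0.360, 0.017)

At (-1/2, -3/2): F = (-13.125, -1.250).
Jacobian J = [[-v^2 + v, -2·u·v + u - 4·v + 5], [-4·u - v, -u]].
At the point, J = [[-3.750, 9.000], [3.500, 0.500]] (det J = -33.375).
Solving J·Δ = −F gives Δ = (0.140, 1.517).
Then the next iterate is (u, v)₁ = (-0.360, 0.017).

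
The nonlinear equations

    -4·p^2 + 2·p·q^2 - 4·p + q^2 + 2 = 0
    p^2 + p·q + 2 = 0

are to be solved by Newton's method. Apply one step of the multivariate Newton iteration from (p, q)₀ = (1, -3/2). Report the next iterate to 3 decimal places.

(5.750, -5.375)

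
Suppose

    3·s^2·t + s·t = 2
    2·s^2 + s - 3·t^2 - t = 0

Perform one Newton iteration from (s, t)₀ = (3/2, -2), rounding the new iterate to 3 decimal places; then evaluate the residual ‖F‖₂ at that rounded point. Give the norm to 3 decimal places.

6.113

At (3/2, -2): F = (-18.500, -4.000).
Jacobian J = [[6·s·t + t, 3·s^2 + s], [4·s + 1, -6·t - 1]].
At the point, J = [[-20.000, 8.250], [7.000, 11.000]] (det J = -277.750).
Solving J·Δ = −F gives Δ = (-0.614, 0.754).
Then the next iterate is (s, t)₁ = (0.886, -1.246).
Re-evaluating at (0.886, -1.246): F = (-6.03827, -0.95556), so ‖F‖₂ = 6.113.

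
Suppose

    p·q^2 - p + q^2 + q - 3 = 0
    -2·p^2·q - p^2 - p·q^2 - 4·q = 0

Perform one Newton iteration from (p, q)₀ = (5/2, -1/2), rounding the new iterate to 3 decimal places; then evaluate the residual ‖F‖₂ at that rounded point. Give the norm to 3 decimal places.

10.925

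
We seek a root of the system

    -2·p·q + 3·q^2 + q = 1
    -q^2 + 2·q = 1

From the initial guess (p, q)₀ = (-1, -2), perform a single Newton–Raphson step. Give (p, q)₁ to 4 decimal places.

(1.1250, -0.5000)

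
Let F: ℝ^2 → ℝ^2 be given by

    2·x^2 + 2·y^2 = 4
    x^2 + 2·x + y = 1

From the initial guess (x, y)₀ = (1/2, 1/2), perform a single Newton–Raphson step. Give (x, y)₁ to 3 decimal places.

At (1/2, 1/2): F = (-3.000, 0.750).
Jacobian J = [[4·x, 4·y], [2·x + 2, 1]].
At the point, J = [[2.000, 2.000], [3.000, 1.000]] (det J = -4.000).
Solving J·Δ = −F gives Δ = (-1.125, 2.625).
Then the next iterate is (x, y)₁ = (-0.625, 3.125).

(-0.625, 3.125)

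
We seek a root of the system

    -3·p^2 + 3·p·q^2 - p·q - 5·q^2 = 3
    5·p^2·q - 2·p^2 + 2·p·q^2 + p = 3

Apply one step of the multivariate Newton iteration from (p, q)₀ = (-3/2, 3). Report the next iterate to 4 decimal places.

At (-3/2, 3): F = (-90.7500, -2.2500).
Jacobian J = [[-6·p + 3·q^2 - q, 6·p·q - p - 10·q], [10·p·q - 4·p + 2·q^2 + 1, 5·p^2 + 4·p·q]].
At the point, J = [[33.0000, -55.5000], [-20.0000, -6.7500]] (det J = -1332.7500).
Solving J·Δ = −F gives Δ = (0.3659, -1.4176).
Then the next iterate is (p, q)₁ = (-1.1341, 1.5824).

(-1.1341, 1.5824)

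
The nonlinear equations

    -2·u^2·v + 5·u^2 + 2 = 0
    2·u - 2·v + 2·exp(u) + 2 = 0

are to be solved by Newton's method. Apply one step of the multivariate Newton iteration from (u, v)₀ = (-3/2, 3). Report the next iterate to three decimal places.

At (-3/2, 3): F = (-0.250, -6.55374).
Jacobian J = [[-4·u·v + 10·u, -2·u^2], [2·exp(u) + 2, -2]].
At the point, J = [[3.000, -4.500], [2.44626, -2.000]] (det J = 5.00817).
Solving J·Δ = −F gives Δ = (5.789, 3.804).
Then the next iterate is (u, v)₁ = (4.289, 6.804).

(4.289, 6.804)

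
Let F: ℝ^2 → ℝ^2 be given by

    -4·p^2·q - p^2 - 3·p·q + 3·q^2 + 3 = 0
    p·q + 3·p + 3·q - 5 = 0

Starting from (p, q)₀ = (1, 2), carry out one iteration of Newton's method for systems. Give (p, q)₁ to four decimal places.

(0.7521, 0.8099)

At (1, 2): F = (0.0000, 6.0000).
Jacobian J = [[-8·p·q - 2·p - 3·q, -4·p^2 - 3·p + 6·q], [q + 3, p + 3]].
At the point, J = [[-24.0000, 5.0000], [5.0000, 4.0000]] (det J = -121.0000).
Solving J·Δ = −F gives Δ = (-0.2479, -1.1901).
Then the next iterate is (p, q)₁ = (0.7521, 0.8099).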